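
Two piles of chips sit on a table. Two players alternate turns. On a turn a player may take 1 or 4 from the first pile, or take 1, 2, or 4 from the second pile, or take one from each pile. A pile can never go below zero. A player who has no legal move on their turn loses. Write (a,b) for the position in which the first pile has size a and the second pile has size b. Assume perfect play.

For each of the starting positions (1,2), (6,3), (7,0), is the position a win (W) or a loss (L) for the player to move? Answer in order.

(1,2): L, (6,3): W, (7,0): L

Classify positions by backward induction: terminal positions (no move available) are L. From any other position, the mover wins iff some move reaches an L.
No move ever increases a pile, so every position that can arise here has a ≤ 7 and b ≤ 3; it is enough to label the cells with 0 ≤ a ≤ 7 and 0 ≤ b ≤ 3.
Every move lowers a or b (never raises either), so fill the grid row by row in increasing a, and left to right within a row: each cell's successors are then already labelled.
      b=0  b=1  b=2  b=3
a=0:    L    W    W    L
a=1:    W    W    L    W
a=2:    L    W    W    W
a=3:    W    W    L    W
a=4:    W    L    W    W
a=5:    L    W    W    L
a=6:    W    W    L    W
a=7:    L    W    W    W
Cells with no legal move (terminal, hence L): (0,0).
The remaining L cells, each justified by listing all of its moves:
(0,3): →(0,2)(W), (0,1)(W) — all W, so L
(1,2): →(0,2)(W), (1,1)(W), (1,0)(W), (0,1)(W) — all W, so L
(2,0): →(1,0)(W) only, which is W, so L
(3,2): →(2,2)(W), (3,1)(W), (3,0)(W), (2,1)(W) — all W, so L
(4,1): →(3,1)(W), (0,1)(W), (4,0)(W), (3,0)(W) — all W, so L
(5,0): →(4,0)(W), (1,0)(W) — all W, so L
(5,3): →(4,3)(W), (1,3)(W), (5,2)(W), (5,1)(W), (4,2)(W) — all W, so L
(6,2): →(5,2)(W), (2,2)(W), (6,1)(W), (6,0)(W), (5,1)(W) — all W, so L
(7,0): →(6,0)(W), (3,0)(W) — all W, so L
Every other cell has at least one move into one of the L cells above, so it is W.
(1,2): one of the L cells justified above, so L
(6,3): the move to (5,3) reaches an L cell, so W
(7,0): one of the L cells justified above, so L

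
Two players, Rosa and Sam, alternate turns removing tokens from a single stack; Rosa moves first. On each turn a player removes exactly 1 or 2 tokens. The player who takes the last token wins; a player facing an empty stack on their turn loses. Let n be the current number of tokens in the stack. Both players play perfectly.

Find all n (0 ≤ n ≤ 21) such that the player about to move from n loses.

Compute win/loss labels from the base case upward. A position with no move is L. Any other position is W if it can reach an L in one move, else L.
n=0: no move → L
n=1: reaches L-position 0 → W
n=2: reaches L-position 0 → W
n=3: only reaches 2(W), 1(W), all W → L
n=4: reaches L-position 3 → W
n=5: reaches L-position 3 → W
n=6: only reaches 5(W), 4(W), all W → L
n=7: reaches L-position 6 → W
n=8: reaches L-position 6 → W
n=9: only reaches 8(W), 7(W), all W → L
n=10: reaches L-position 9 → W
n=11: reaches L-position 9 → W
n=12: only reaches 11(W), 10(W), all W → L
n=13: reaches L-position 12 → W
n=14: reaches L-position 12 → W
n=15: only reaches 14(W), 13(W), all W → L
n=16: reaches L-position 15 → W
n=17: reaches L-position 15 → W
n=18: only reaches 17(W), 16(W), all W → L
n=19: reaches L-position 18 → W
n=20: reaches L-position 18 → W
n=21: only reaches 20(W), 19(W), all W → L
The losing starting values of n are exactly the entries labelled L in this table (8 of them).

0, 3, 6, 9, 12, 15, 18, 21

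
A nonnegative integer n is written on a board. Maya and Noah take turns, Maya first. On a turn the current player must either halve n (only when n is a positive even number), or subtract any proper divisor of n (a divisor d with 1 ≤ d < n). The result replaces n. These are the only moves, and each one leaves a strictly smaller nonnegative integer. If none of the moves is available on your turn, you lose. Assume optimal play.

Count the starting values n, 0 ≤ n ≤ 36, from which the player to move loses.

19

Work bottom-up. With no move the player to move loses. Otherwise the position is W if at least one move leads to an L position for the opponent, and L if every move leads to a W.
n=0: no move → L
n=1: no move → L
n=2: →1(L), so W
n=3: →2(W) only, which is W, so L
n=4: →3(L), so W
n=5: →4(W) only, which is W, so L
n=6: →3(L), so W
n=7: →6(W) only, which is W, so L
n=8: →7(L), so W
n=9: →6(W), 8(W) — all W, so L
n=10: →5(L), so W
n=11: →10(W) only, which is W, so L
n=12: →9(L), so W
n=13: →12(W) only, which is W, so L
n=14: →7(L), so W
n=15: →10(W), 12(W), 14(W) — all W, so L
n=16: →15(L), so W
n=17: →16(W) only, which is W, so L
n=18: →9(L), so W
n=19: →18(W) only, which is W, so L
n=20: →15(L), so W
n=21: →14(W), 18(W), 20(W) — all W, so L
n=22: →11(L), so W
n=23: →22(W) only, which is W, so L
n=24: →21(L), so W
n=25: →20(W), 24(W) — all W, so L
n=26: →13(L), so W
n=27: →18(W), 24(W), 26(W) — all W, so L
n=28: →21(L), so W
n=29: →28(W) only, which is W, so L
n=30: →15(L), so W
n=31: →30(W) only, which is W, so L
n=32: →31(L), so W
n=33: →22(W), 30(W), 32(W) — all W, so L
n=34: →17(L), so W
n=35: →28(W), 30(W), 34(W) — all W, so L
n=36: →27(L), so W
L entries with 0 ≤ n ≤ 36: n = 0, 1, 3, 5, 7, 9, 11, 13, 15, 17, 19, 21, 23, 25, 27, 29, 31, 33, 35; that makes 19.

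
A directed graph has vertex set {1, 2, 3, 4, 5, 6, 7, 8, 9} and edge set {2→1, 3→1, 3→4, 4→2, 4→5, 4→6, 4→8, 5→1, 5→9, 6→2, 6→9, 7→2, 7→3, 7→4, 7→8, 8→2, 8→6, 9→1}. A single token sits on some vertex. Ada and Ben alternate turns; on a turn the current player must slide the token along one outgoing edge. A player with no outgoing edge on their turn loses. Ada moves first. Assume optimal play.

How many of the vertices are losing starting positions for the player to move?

3

Compute win/loss labels from the base case upward. A position with no move is L. Any other position is W if it can reach an L in one move, else L.
Every edge goes from a vertex to one that appears earlier in the order 1, 9, 2, 6, 5, 8, 4, 3, 7, so processing vertices in that order labels each vertex after all of its successors.
1: no outgoing edge → L
9: →1(L), so W
2: →1(L), so W
6: →2(W), 9(W) — all W, so L
5: →1(L), so W
8: →6(L), so W
4: →6(L), so W
3: →1(L), so W
7: →3(W), 4(W), 8(W), 2(W) — all W, so L
The L vertices are 1, 6, 7; that is 3 in all.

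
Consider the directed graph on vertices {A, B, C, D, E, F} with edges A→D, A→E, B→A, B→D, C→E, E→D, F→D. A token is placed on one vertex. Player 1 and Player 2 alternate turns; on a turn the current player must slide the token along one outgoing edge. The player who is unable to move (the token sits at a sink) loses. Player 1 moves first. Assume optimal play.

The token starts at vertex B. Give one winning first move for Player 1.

Move to D.

Classify positions by backward induction: terminal positions (no move available) are L. From any other position, the mover wins iff some move reaches an L.
Every edge goes from a vertex to one that appears earlier in the order D, E, A, C, B, F, so processing vertices in that order labels each vertex after all of its successors.
D: no outgoing edge → L
E: reaches L-position D → W
A: reaches L-position D → W
C: only reaches E(W), which is W → L
B: reaches L-position D → W
F: reaches L-position D → W
From B, the L positions reachable in one move are: D.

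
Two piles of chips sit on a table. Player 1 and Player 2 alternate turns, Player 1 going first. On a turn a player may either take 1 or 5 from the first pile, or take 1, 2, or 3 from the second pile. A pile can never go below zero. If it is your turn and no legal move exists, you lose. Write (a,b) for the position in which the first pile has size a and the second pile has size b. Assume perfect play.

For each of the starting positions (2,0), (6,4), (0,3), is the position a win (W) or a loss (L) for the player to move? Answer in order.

(2,0): L, (6,4): L, (0,3): W

Classify positions by backward induction: terminal positions (no move available) are L. From any other position, the mover wins iff some move reaches an L.
No move ever increases a pile, so every position that can arise here has a ≤ 6 and b ≤ 4; it is enough to label the cells with 0 ≤ a ≤ 6 and 0 ≤ b ≤ 4.
Every move lowers a or b (never raises either), so fill the grid row by row in increasing a, and left to right within a row: each cell's successors are then already labelled.
      b=0  b=1  b=2  b=3  b=4
a=0:    L    W    W    W    L
a=1:    W    L    W    W    W
a=2:    L    W    W    W    L
a=3:    W    L    W    W    W
a=4:    L    W    W    W    L
a=5:    W    L    W    W    W
a=6:    L    W    W    W    L
Cells with no legal move (terminal, hence L): (0,0).
The remaining L cells, each justified by listing all of its moves:
(0,4): →(0,3)(W), (0,2)(W), (0,1)(W) — all W, so L
(1,1): →(0,1)(W), (1,0)(W) — all W, so L
(2,0): →(1,0)(W) only, which is W, so L
(2,4): →(1,4)(W), (2,3)(W), (2,2)(W), (2,1)(W) — all W, so L
(3,1): →(2,1)(W), (3,0)(W) — all W, so L
(4,0): →(3,0)(W) only, which is W, so L
(4,4): →(3,4)(W), (4,3)(W), (4,2)(W), (4,1)(W) — all W, so L
(5,1): →(4,1)(W), (0,1)(W), (5,0)(W) — all W, so L
(6,0): →(5,0)(W), (1,0)(W) — all W, so L
(6,4): →(5,4)(W), (1,4)(W), (6,3)(W), (6,2)(W), (6,1)(W) — all W, so L
Every other cell has at least one move into one of the L cells above, so it is W.
(2,0): one of the L cells justified above, so L
(6,4): one of the L cells justified above, so L
(0,3): the move to (0,0) reaches an L cell, so W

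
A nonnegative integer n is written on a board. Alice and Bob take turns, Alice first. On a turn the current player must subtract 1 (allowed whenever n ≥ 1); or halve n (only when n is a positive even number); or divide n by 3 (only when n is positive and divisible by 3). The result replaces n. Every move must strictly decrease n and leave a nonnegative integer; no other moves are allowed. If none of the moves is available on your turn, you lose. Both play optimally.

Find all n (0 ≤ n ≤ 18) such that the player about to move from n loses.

0, 2, 5, 7, 9, 11, 13, 16

Classify positions by backward induction: terminal positions (no move available) are L. From any other position, the mover wins iff some move reaches an L.
n=0: no move → L
n=1: →0(L), so W
n=2: →1(W) only, which is W, so L
n=3: →2(L), so W
n=4: →2(L), so W
n=5: →4(W) only, which is W, so L
n=6: →2(L), so W
n=7: →6(W) only, which is W, so L
n=8: →7(L), so W
n=9: →3(W), 8(W) — all W, so L
n=10: →5(L), so W
n=11: →10(W) only, which is W, so L
n=12: →11(L), so W
n=13: →12(W) only, which is W, so L
n=14: →7(L), so W
n=15: →5(L), so W
n=16: →8(W), 15(W) — all W, so L
n=17: →16(L), so W
n=18: →9(L), so W
The losing starting values of n are exactly the entries labelled L in this table (8 of them).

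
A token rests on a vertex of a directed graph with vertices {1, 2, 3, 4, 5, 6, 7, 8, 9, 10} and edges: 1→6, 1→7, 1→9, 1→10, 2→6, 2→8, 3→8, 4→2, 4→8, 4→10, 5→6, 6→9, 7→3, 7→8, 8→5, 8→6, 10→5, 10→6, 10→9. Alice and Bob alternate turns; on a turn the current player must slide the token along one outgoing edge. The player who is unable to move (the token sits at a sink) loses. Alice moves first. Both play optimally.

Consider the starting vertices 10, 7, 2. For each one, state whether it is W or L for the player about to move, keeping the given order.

Compute win/loss labels from the base case upward. A position with no move is L. Any other position is W if it can reach an L in one move, else L.
Every edge goes from a vertex to one that appears earlier in the order 9, 6, 5, 8, 10, 2, 3, 7, 1, 4, so processing vertices in that order labels each vertex after all of its successors.
9: no outgoing edge → L
6: can move to 9, which is L ⇒ W
5: the only move is to 6(W), a W ⇒ L
8: can move to 5, which is L ⇒ W
10: can move to 5, which is L ⇒ W
2: moves to 8(W), 6(W); every one is W ⇒ L
3: the only move is to 8(W), a W ⇒ L
7: can move to 3, which is L ⇒ W
1: can move to 9, which is L ⇒ W
4: can move to 2, which is L ⇒ W

10: W, 7: W, 2: L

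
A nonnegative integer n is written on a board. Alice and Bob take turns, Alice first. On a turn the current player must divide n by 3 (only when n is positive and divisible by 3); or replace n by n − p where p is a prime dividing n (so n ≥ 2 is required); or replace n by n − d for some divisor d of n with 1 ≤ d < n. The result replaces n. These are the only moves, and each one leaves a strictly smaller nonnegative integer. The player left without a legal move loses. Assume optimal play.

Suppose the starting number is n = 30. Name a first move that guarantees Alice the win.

Positions with no move are L. A position that does have a move is losing for the player to move precisely when every available move leads to a winning position for the opponent. Fill in the labels:
n=0: no move → L
n=1: no move → L
n=2: reaches L-position 0 → W
n=3: reaches L-position 0 → W
n=4: only reaches 2(W), 3(W), all W → L
n=5: reaches L-position 0 → W
n=6: reaches L-position 4 → W
n=7: reaches L-position 0 → W
n=8: reaches L-position 4 → W
n=9: only reaches 3(W), 6(W), 8(W), all W → L
n=10: reaches L-position 9 → W
n=11: reaches L-position 0 → W
n=12: reaches L-position 4 → W
n=13: reaches L-position 0 → W
n=14: only reaches 7(W), 12(W), 13(W), all W → L
n=15: reaches L-position 14 → W
n=16: reaches L-position 14 → W
n=17: reaches L-position 0 → W
n=18: reaches L-position 9 → W
n=19: reaches L-position 0 → W
n=20: only reaches 10(W), 15(W), 16(W), 18(W), 19(W), all W → L
n=21: reaches L-position 14 → W
n=22: reaches L-position 20 → W
n=23: reaches L-position 0 → W
n=24: reaches L-position 20 → W
n=25: reaches L-position 20 → W
n=26: only reaches 13(W), 24(W), 25(W), all W → L
n=27: reaches L-position 9 → W
n=28: reaches L-position 14 → W
n=29: reaches L-position 0 → W
n=30: reaches L-position 20 → W
From 30, the L positions reachable in one move are: 20.

Move to 20.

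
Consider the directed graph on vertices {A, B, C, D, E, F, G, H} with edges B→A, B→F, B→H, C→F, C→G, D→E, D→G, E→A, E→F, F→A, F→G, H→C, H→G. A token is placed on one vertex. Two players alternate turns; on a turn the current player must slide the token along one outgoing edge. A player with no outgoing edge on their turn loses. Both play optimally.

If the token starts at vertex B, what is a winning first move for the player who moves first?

Use the standard recursion: the mover loses at a terminal position; elsewhere, the mover wins exactly when some move hands the opponent an L position.
Every edge goes from a vertex to one that appears earlier in the order G, A, F, C, H, E, B, D, so processing vertices in that order labels each vertex after all of its successors.
G: no outgoing edge → L
A: no outgoing edge → L
F: →A(L), so W
C: →G(L), so W
H: →G(L), so W
E: →A(L), so W
B: →A(L), so W
D: →G(L), so W
From B, the L positions reachable in one move are: A.

Move to A.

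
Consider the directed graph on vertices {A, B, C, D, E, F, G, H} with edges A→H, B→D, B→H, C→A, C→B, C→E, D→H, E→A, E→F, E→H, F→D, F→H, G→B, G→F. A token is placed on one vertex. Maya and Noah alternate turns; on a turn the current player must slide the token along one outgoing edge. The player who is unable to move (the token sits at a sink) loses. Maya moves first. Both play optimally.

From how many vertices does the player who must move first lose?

Work bottom-up. With no move the player to move loses. Otherwise the position is W if at least one move leads to an L position for the opponent, and L if every move leads to a W.
Every edge goes from a vertex to one that appears earlier in the order H, D, F, B, G, A, E, C, so processing vertices in that order labels each vertex after all of its successors.
H: no outgoing edge → L
D: reaches L-position H → W
F: reaches L-position H → W
B: reaches L-position H → W
G: only reaches B(W), F(W), all W → L
A: reaches L-position H → W
E: reaches L-position H → W
C: only reaches E(W), A(W), B(W), all W → L
The L vertices are C, G, H; that is 3 in all.

3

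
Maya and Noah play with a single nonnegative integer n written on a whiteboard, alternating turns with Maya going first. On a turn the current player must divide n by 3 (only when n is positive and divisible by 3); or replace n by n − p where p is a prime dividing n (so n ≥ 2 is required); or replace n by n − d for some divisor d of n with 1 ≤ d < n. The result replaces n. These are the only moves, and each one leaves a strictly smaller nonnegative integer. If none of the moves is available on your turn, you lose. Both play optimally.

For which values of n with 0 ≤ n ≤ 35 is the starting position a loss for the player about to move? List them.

0, 1, 4, 9, 14, 20, 26, 32, 35

Work bottom-up. With no move the player to move loses. Otherwise the position is W if at least one move leads to an L position for the opponent, and L if every move leads to a W.
n=0: no move → L
n=1: no move → L
n=2: reaches L-position 0 → W
n=3: reaches L-position 0 → W
n=4: only reaches 2(W), 3(W), all W → L
n=5: reaches L-position 0 → W
n=6: reaches L-position 4 → W
n=7: reaches L-position 0 → W
n=8: reaches L-position 4 → W
n=9: only reaches 3(W), 6(W), 8(W), all W → L
n=10: reaches L-position 9 → W
n=11: reaches L-position 0 → W
n=12: reaches L-position 4 → W
n=13: reaches L-position 0 → W
n=14: only reaches 7(W), 12(W), 13(W), all W → L
n=15: reaches L-position 14 → W
n=16: reaches L-position 14 → W
n=17: reaches L-position 0 → W
n=18: reaches L-position 9 → W
n=19: reaches L-position 0 → W
n=20: only reaches 10(W), 15(W), 16(W), 18(W), 19(W), all W → L
n=21: reaches L-position 14 → W
n=22: reaches L-position 20 → W
n=23: reaches L-position 0 → W
n=24: reaches L-position 20 → W
n=25: reaches L-position 20 → W
n=26: only reaches 13(W), 24(W), 25(W), all W → L
n=27: reaches L-position 9 → W
n=28: reaches L-position 14 → W
n=29: reaches L-position 0 → W
n=30: reaches L-position 20 → W
n=31: reaches L-position 0 → W
n=32: only reaches 16(W), 24(W), 28(W), 30(W), 31(W), all W → L
n=33: reaches L-position 32 → W
n=34: reaches L-position 32 → W
n=35: only reaches 28(W), 30(W), 34(W), all W → L
Reading off the rows marked L gives the requested list; there are 9 such values of n.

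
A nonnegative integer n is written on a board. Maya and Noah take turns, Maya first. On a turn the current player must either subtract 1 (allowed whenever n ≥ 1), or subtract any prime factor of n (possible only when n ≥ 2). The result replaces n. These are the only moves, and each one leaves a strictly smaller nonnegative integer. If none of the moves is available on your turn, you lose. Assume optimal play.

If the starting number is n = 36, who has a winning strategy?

Classify positions by backward induction: terminal positions (no move available) are L. From any other position, the mover wins iff some move reaches an L.
n=0: no move → L
n=1: reaches L-position 0 → W
n=2: reaches L-position 0 → W
n=3: reaches L-position 0 → W
n=4: only reaches 2(W), 3(W), all W → L
n=5: reaches L-position 0 → W
n=6: reaches L-position 4 → W
n=7: reaches L-position 0 → W
n=8: only reaches 6(W), 7(W), all W → L
n=9: reaches L-position 8 → W
n=10: reaches L-position 8 → W
n=11: reaches L-position 0 → W
n=12: only reaches 9(W), 10(W), 11(W), all W → L
n=13: reaches L-position 0 → W
n=14: reaches L-position 12 → W
n=15: reaches L-position 12 → W
n=16: only reaches 14(W), 15(W), all W → L
n=17: reaches L-position 0 → W
n=18: reaches L-position 16 → W
n=19: reaches L-position 0 → W
n=20: only reaches 15(W), 18(W), 19(W), all W → L
n=21: reaches L-position 20 → W
n=22: reaches L-position 20 → W
n=23: reaches L-position 0 → W
n=24: only reaches 21(W), 22(W), 23(W), all W → L
n=25: reaches L-position 20 → W
n=26: reaches L-position 24 → W
n=27: reaches L-position 24 → W
n=28: only reaches 21(W), 26(W), 27(W), all W → L
n=29: reaches L-position 0 → W
n=30: reaches L-position 28 → W
n=31: reaches L-position 0 → W
n=32: only reaches 30(W), 31(W), all W → L
n=33: reaches L-position 32 → W
n=34: reaches L-position 32 → W
n=35: reaches L-position 28 → W
n=36: only reaches 33(W), 34(W), 35(W), all W → L
Every move from 36 reaches a W position, so the mover loses.

Noah wins.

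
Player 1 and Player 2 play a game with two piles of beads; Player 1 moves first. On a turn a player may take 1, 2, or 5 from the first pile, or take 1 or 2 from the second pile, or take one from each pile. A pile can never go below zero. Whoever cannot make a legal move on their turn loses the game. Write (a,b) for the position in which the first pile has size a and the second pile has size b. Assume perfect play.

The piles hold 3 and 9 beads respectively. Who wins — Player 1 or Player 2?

Compute win/loss labels from the base case upward. A position with no move is L. Any other position is W if it can reach an L in one move, else L.
No move ever increases a pile, so every position that can arise here has a ≤ 3 and b ≤ 9; it is enough to label the cells with 0 ≤ a ≤ 3 and 0 ≤ b ≤ 9.
Every move lowers a or b (never raises either), so fill the grid row by row in increasing a, and left to right within a row: each cell's successors are then already labelled.
      b=0  b=1  b=2  b=3  b=4  b=5  b=6  b=7  b=8  b=9
a=0:    L    W    W    L    W    W    L    W    W    L
a=1:    W    W    L    W    W    L    W    W    L    W
a=2:    W    L    W    W    L    W    W    L    W    W
a=3:    L    W    W    L    W    W    L    W    W    L
Cells with no legal move (terminal, hence L): (0,0).
The remaining L cells, each justified by listing all of its moves:
(0,3): →(0,2)(W), (0,1)(W) — all W, so L
(0,6): →(0,5)(W), (0,4)(W) — all W, so L
(0,9): →(0,8)(W), (0,7)(W) — all W, so L
(1,2): →(0,2)(W), (1,1)(W), (1,0)(W), (0,1)(W) — all W, so L
(1,5): →(0,5)(W), (1,4)(W), (1,3)(W), (0,4)(W) — all W, so L
(1,8): →(0,8)(W), (1,7)(W), (1,6)(W), (0,7)(W) — all W, so L
(2,1): →(1,1)(W), (0,1)(W), (2,0)(W), (1,0)(W) — all W, so L
(2,4): →(1,4)(W), (0,4)(W), (2,3)(W), (2,2)(W), (1,3)(W) — all W, so L
(2,7): →(1,7)(W), (0,7)(W), (2,6)(W), (2,5)(W), (1,6)(W) — all W, so L
(3,0): →(2,0)(W), (1,0)(W) — all W, so L
(3,3): →(2,3)(W), (1,3)(W), (3,2)(W), (3,1)(W), (2,2)(W) — all W, so L
(3,6): →(2,6)(W), (1,6)(W), (3,5)(W), (3,4)(W), (2,5)(W) — all W, so L
(3,9): →(2,9)(W), (1,9)(W), (3,8)(W), (3,7)(W), (2,8)(W) — all W, so L
Every other cell has at least one move into one of the L cells above, so it is W.
Every move from (3,9) reaches a W position, so the mover loses.

Player 2 wins.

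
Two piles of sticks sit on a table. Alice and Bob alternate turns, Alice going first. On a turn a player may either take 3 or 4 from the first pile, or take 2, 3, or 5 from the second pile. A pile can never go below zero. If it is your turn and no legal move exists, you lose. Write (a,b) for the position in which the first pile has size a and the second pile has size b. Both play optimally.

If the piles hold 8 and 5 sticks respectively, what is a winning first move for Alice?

Work bottom-up. With no move the player to move loses. Otherwise the position is W if at least one move leads to an L position for the opponent, and L if every move leads to a W.
No move ever increases a pile, so every position that can arise here has a ≤ 8 and b ≤ 5; it is enough to label the cells with 0 ≤ a ≤ 8 and 0 ≤ b ≤ 5.
Every move lowers a or b (never raises either), so fill the grid row by row in increasing a, and left to right within a row: each cell's successors are then already labelled.
      b=0  b=1  b=2  b=3  b=4  b=5
a=0:    L    L    W    W    W    W
a=1:    L    L    W    W    W    W
a=2:    L    L    W    W    W    W
a=3:    W    W    L    L    W    W
a=4:    W    W    L    L    W    W
a=5:    W    W    L    L    W    W
a=6:    W    W    W    W    L    L
a=7:    L    L    W    W    W    W
a=8:    L    L    W    W    W    W
Cells with no legal move (terminal, hence L): (0,0), (0,1), (1,0), (1,1), (2,0), (2,1).
The remaining L cells, each justified by listing all of its moves:
(3,2): →(0,2)(W), (3,0)(W) — all W, so L
(3,3): →(0,3)(W), (3,1)(W), (3,0)(W) — all W, so L
(4,2): →(1,2)(W), (0,2)(W), (4,0)(W) — all W, so L
(4,3): →(1,3)(W), (0,3)(W), (4,1)(W), (4,0)(W) — all W, so L
(5,2): →(2,2)(W), (1,2)(W), (5,0)(W) — all W, so L
(5,3): →(2,3)(W), (1,3)(W), (5,1)(W), (5,0)(W) — all W, so L
(6,4): →(3,4)(W), (2,4)(W), (6,2)(W), (6,1)(W) — all W, so L
(6,5): →(3,5)(W), (2,5)(W), (6,3)(W), (6,2)(W), (6,0)(W) — all W, so L
(7,0): →(4,0)(W), (3,0)(W) — all W, so L
(7,1): →(4,1)(W), (3,1)(W) — all W, so L
(8,0): →(5,0)(W), (4,0)(W) — all W, so L
(8,1): →(5,1)(W), (4,1)(W) — all W, so L
Every other cell has at least one move into one of the L cells above, so it is W.
From (8,5), the L positions reachable in one move are: (8,0).

Move to (8,0).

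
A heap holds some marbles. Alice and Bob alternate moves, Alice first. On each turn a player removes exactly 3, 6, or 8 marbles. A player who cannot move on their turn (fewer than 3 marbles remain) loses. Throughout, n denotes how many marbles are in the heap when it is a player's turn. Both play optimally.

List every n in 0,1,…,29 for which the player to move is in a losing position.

0, 1, 2, 11, 12, 13, 22, 23, 24

Positions with no move are L. A position that does have a move is losing for the player to move precisely when every available move leads to a winning position for the opponent. Fill in the labels:
n=0: no move → L
n=1: no move → L
n=2: no move → L
n=3: can move to 0, which is L ⇒ W
n=4: can move to 1, which is L ⇒ W
n=5: can move to 2, which is L ⇒ W
n=6: can move to 0, which is L ⇒ W
n=7: can move to 1, which is L ⇒ W
n=8: can move to 2, which is L ⇒ W
n=9: can move to 1, which is L ⇒ W
n=10: can move to 2, which is L ⇒ W
n=11: moves to 8(W), 5(W), 3(W); every one is W ⇒ L
n=12: moves to 9(W), 6(W), 4(W); every one is W ⇒ L
n=13: moves to 10(W), 7(W), 5(W); every one is W ⇒ L
n=14: can move to 11, which is L ⇒ W
n=15: can move to 12, which is L ⇒ W
n=16: can move to 13, which is L ⇒ W
n=17: can move to 11, which is L ⇒ W
n=18: can move to 12, which is L ⇒ W
n=19: can move to 13, which is L ⇒ W
n=20: can move to 12, which is L ⇒ W
n=21: can move to 13, which is L ⇒ W
n=22: moves to 19(W), 16(W), 14(W); every one is W ⇒ L
n=23: moves to 20(W), 17(W), 15(W); every one is W ⇒ L
n=24: moves to 21(W), 18(W), 16(W); every one is W ⇒ L
n=25: can move to 22, which is L ⇒ W
n=26: can move to 23, which is L ⇒ W
n=27: can move to 24, which is L ⇒ W
n=28: can move to 22, which is L ⇒ W
n=29: can move to 23, which is L ⇒ W
The losing starting values of n are exactly the entries labelled L in this table (9 of them).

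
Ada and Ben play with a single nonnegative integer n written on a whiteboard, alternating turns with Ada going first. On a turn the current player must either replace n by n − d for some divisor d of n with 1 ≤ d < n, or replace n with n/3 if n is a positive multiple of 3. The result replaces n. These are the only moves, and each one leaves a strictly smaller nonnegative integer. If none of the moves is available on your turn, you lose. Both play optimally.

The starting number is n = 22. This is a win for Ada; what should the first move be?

Move to 11.

Use the standard recursion: the mover loses at a terminal position; elsewhere, the mover wins exactly when some move hands the opponent an L position.
n=0: no move → L
n=1: no move → L
n=2: reaches L-position 1 → W
n=3: reaches L-position 1 → W
n=4: only reaches 2(W), 3(W), all W → L
n=5: reaches L-position 4 → W
n=6: reaches L-position 4 → W
n=7: only reaches 6(W), which is W → L
n=8: reaches L-position 4 → W
n=9: only reaches 3(W), 6(W), 8(W), all W → L
n=10: reaches L-position 9 → W
n=11: only reaches 10(W), which is W → L
n=12: reaches L-position 4 → W
n=13: only reaches 12(W), which is W → L
n=14: reaches L-position 7 → W
n=15: only reaches 5(W), 10(W), 12(W), 14(W), all W → L
n=16: reaches L-position 15 → W
n=17: only reaches 16(W), which is W → L
n=18: reaches L-position 9 → W
n=19: only reaches 18(W), which is W → L
n=20: reaches L-position 15 → W
n=21: reaches L-position 7 → W
n=22: reaches L-position 11 → W
From 22, the L positions reachable in one move are: 11.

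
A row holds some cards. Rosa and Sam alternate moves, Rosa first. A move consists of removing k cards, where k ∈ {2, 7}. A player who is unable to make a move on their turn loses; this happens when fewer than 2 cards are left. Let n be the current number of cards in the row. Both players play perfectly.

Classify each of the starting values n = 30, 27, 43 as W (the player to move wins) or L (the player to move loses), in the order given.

30: W, 27: L, 43: W

Use the standard recursion: the mover loses at a terminal position; elsewhere, the mover wins exactly when some move hands the opponent an L position.
n=0: no move → L
n=1: no move → L
n=2: reaches L-position 0 → W
n=3: reaches L-position 1 → W
n=4: only reaches 2(W), which is W → L
n=5: only reaches 3(W), which is W → L
n=6: reaches L-position 4 → W
n=7: reaches L-position 5 → W
n=8: reaches L-position 1 → W
n=9: only reaches 7(W), 2(W), all W → L
n=10: only reaches 8(W), 3(W), all W → L
n=11: reaches L-position 9 → W
n=12: reaches L-position 10 → W
n=13: only reaches 11(W), 6(W), all W → L
n=14: only reaches 12(W), 7(W), all W → L
n=15: reaches L-position 13 → W
n=16: reaches L-position 14 → W
n=17: reaches L-position 10 → W
n=18: only reaches 16(W), 11(W), all W → L
n=19: only reaches 17(W), 12(W), all W → L
n=20: reaches L-position 18 → W
n=21: reaches L-position 19 → W
n=22: only reaches 20(W), 15(W), all W → L
n=23: only reaches 21(W), 16(W), all W → L
n=24: reaches L-position 22 → W
n=25: reaches L-position 23 → W
n=26: reaches L-position 19 → W
n=27: only reaches 25(W), 20(W), all W → L
n=28: only reaches 26(W), 21(W), all W → L
n=29: reaches L-position 27 → W
n=30: reaches L-position 28 → W
n=31: only reaches 29(W), 24(W), all W → L
n=32: only reaches 30(W), 25(W), all W → L
n=33: reaches L-position 31 → W
n=34: reaches L-position 32 → W
n=35: reaches L-position 28 → W
n=36: only reaches 34(W), 29(W), all W → L
n=37: only reaches 35(W), 30(W), all W → L
n=38: reaches L-position 36 → W
n=39: reaches L-position 37 → W
n=40: only reaches 38(W), 33(W), all W → L
n=41: only reaches 39(W), 34(W), all W → L
n=42: reaches L-position 40 → W
n=43: reaches L-position 41 → W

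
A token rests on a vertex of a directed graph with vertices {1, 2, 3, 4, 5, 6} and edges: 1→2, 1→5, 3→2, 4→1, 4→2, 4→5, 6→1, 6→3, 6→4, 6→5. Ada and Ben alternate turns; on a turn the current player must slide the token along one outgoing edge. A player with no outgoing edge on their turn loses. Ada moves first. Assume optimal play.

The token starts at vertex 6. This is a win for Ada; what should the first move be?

Move to 5.

Build the W/L table. Terminal = L. A non-terminal position is W if it has a move to some L; otherwise it is L.
Every edge goes from a vertex to one that appears earlier in the order 5, 2, 3, 1, 4, 6, so processing vertices in that order labels each vertex after all of its successors.
5: no outgoing edge → L
2: no outgoing edge → L
3: W (go to 2, an L position)
1: W (go to 2, an L position)
4: W (go to 2, an L position)
6: W (go to 5, an L position)
From 6, the L positions reachable in one move are: 5.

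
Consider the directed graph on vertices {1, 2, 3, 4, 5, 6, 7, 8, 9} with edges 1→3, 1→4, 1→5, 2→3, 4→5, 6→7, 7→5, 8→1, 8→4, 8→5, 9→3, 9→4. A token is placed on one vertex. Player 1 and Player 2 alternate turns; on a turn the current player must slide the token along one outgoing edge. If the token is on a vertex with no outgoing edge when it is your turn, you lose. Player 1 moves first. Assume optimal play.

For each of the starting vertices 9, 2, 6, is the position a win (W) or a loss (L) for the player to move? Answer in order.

Use the standard recursion: the mover loses at a terminal position; elsewhere, the mover wins exactly when some move hands the opponent an L position.
Every edge goes from a vertex to one that appears earlier in the order 5, 3, 4, 1, 7, 9, 2, 8, 6, so processing vertices in that order labels each vertex after all of its successors.
5: no outgoing edge → L
3: no outgoing edge → L
4: →5(L), so W
1: →3(L), so W
7: →5(L), so W
9: →3(L), so W
2: →3(L), so W
8: →5(L), so W
6: →7(W) only, which is W, so L

9: W, 2: W, 6: L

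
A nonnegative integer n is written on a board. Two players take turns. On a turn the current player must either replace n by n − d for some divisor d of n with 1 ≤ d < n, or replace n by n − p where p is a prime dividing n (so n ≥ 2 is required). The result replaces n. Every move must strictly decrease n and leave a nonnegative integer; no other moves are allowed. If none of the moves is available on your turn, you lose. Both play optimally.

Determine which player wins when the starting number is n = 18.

Label each position W (a win for the player to move) or L (a loss). A position with no legal move is L; any other position is W exactly when some move reaches an L, and L when every move reaches a W.
n=0: no move → L
n=1: no move → L
n=2: W (go to 0, an L position)
n=3: W (go to 0, an L position)
n=4: L (options 2(W), 3(W) are all W)
n=5: W (go to 0, an L position)
n=6: W (go to 4, an L position)
n=7: W (go to 0, an L position)
n=8: W (go to 4, an L position)
n=9: L (options 6(W), 8(W) are all W)
n=10: W (go to 9, an L position)
n=11: W (go to 0, an L position)
n=12: W (go to 9, an L position)
n=13: W (go to 0, an L position)
n=14: L (options 7(W), 12(W), 13(W) are all W)
n=15: W (go to 14, an L position)
n=16: W (go to 14, an L position)
n=17: W (go to 0, an L position)
n=18: W (go to 9, an L position)
The starting position 18 is W: the player to move should move to 9, handing over an L position.

The first player wins.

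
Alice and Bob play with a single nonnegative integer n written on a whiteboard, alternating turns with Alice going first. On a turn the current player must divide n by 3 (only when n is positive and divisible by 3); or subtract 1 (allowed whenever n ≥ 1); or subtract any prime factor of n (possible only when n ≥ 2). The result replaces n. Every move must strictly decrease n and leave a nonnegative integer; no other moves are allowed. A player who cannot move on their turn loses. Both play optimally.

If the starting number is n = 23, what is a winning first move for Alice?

Classify positions by backward induction: terminal positions (no move available) are L. From any other position, the mover wins iff some move reaches an L.
n=0: no move → L
n=1: →0(L), so W
n=2: →0(L), so W
n=3: →0(L), so W
n=4: →2(W), 3(W) — all W, so L
n=5: →0(L), so W
n=6: →4(L), so W
n=7: →0(L), so W
n=8: →6(W), 7(W) — all W, so L
n=9: →8(L), so W
n=10: →8(L), so W
n=11: →0(L), so W
n=12: →4(L), so W
n=13: →0(L), so W
n=14: →7(W), 12(W), 13(W) — all W, so L
n=15: →14(L), so W
n=16: →14(L), so W
n=17: →0(L), so W
n=18: →6(W), 15(W), 16(W), 17(W) — all W, so L
n=19: →0(L), so W
n=20: →18(L), so W
n=21: →14(L), so W
n=22: →11(W), 20(W), 21(W) — all W, so L
n=23: →0(L), so W
From 23, the L positions reachable in one move are: 0, 22. Any move reaching one of these is winning.

Move to 0.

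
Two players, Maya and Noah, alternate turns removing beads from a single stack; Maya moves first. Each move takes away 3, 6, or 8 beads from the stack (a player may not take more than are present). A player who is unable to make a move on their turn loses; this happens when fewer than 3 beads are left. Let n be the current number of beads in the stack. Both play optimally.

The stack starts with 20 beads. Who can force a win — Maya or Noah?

Use the standard recursion: the mover loses at a terminal position; elsewhere, the mover wins exactly when some move hands the opponent an L position.
n=0: no move → L
n=1: no move → L
n=2: no move → L
n=3: reaches L-position 0 → W
n=4: reaches L-position 1 → W
n=5: reaches L-position 2 → W
n=6: reaches L-position 0 → W
n=7: reaches L-position 1 → W
n=8: reaches L-position 2 → W
n=9: reaches L-position 1 → W
n=10: reaches L-position 2 → W
n=11: only reaches 8(W), 5(W), 3(W), all W → L
n=12: only reaches 9(W), 6(W), 4(W), all W → L
n=13: only reaches 10(W), 7(W), 5(W), all W → L
n=14: reaches L-position 11 → W
n=15: reaches L-position 12 → W
n=16: reaches L-position 13 → W
n=17: reaches L-position 11 → W
n=18: reaches L-position 12 → W
n=19: reaches L-position 13 → W
n=20: reaches L-position 12 → W
From 20 Maya can remove 8, leaving 12, reaching an L position.

Maya wins.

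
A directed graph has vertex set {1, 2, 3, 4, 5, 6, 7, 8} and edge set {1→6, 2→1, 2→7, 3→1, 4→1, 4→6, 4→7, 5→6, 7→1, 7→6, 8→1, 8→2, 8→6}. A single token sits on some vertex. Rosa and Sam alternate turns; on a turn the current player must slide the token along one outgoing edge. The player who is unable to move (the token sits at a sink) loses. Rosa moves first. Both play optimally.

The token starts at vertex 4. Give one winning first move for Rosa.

Move to 6.

Label each position W (a win for the player to move) or L (a loss). A position with no legal move is L; any other position is W exactly when some move reaches an L, and L when every move reaches a W.
Every edge goes from a vertex to one that appears earlier in the order 6, 1, 7, 4, 3, 5, 2, 8, so processing vertices in that order labels each vertex after all of its successors.
6: no outgoing edge → L
1: W (go to 6, an L position)
7: W (go to 6, an L position)
4: W (go to 6, an L position)
3: L (sole option 1(W) is W)
5: W (go to 6, an L position)
2: L (options 7(W), 1(W) are all W)
8: W (go to 2, an L position)
From 4, the L positions reachable in one move are: 6.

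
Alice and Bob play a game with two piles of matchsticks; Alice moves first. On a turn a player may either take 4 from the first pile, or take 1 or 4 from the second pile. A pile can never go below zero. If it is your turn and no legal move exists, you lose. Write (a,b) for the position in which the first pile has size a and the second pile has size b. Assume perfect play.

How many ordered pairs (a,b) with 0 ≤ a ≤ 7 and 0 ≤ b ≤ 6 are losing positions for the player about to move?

Use the standard recursion: the mover loses at a terminal position; elsewhere, the mover wins exactly when some move hands the opponent an L position.
Every move lowers a or b (never raises either), so fill the grid row by row in increasing a, and left to right within a row: each cell's successors are then already labelled.
      b=0  b=1  b=2  b=3  b=4  b=5  b=6
a=0:    L    W    L    W    W    L    W
a=1:    L    W    L    W    W    L    W
a=2:    L    W    L    W    W    L    W
a=3:    L    W    L    W    W    L    W
a=4:    W    L    W    L    W    W    L
a=5:    W    L    W    L    W    W    L
a=6:    W    L    W    L    W    W    L
a=7:    W    L    W    L    W    W    L
Cells with no legal move (terminal, hence L): (0,0), (1,0), (2,0), (3,0).
The remaining L cells, each justified by listing all of its moves:
(0,2): the only move is to (0,1)(W), a W ⇒ L
(0,5): moves to (0,4)(W), (0,1)(W); every one is W ⇒ L
(1,2): the only move is to (1,1)(W), a W ⇒ L
(1,5): moves to (1,4)(W), (1,1)(W); every one is W ⇒ L
(2,2): the only move is to (2,1)(W), a W ⇒ L
(2,5): moves to (2,4)(W), (2,1)(W); every one is W ⇒ L
(3,2): the only move is to (3,1)(W), a W ⇒ L
(3,5): moves to (3,4)(W), (3,1)(W); every one is W ⇒ L
(4,1): moves to (0,1)(W), (4,0)(W); every one is W ⇒ L
(4,3): moves to (0,3)(W), (4,2)(W); every one is W ⇒ L
(4,6): moves to (0,6)(W), (4,5)(W), (4,2)(W); every one is W ⇒ L
(5,1): moves to (1,1)(W), (5,0)(W); every one is W ⇒ L
(5,3): moves to (1,3)(W), (5,2)(W); every one is W ⇒ L
(5,6): moves to (1,6)(W), (5,5)(W), (5,2)(W); every one is W ⇒ L
(6,1): moves to (2,1)(W), (6,0)(W); every one is W ⇒ L
(6,3): moves to (2,3)(W), (6,2)(W); every one is W ⇒ L
(6,6): moves to (2,6)(W), (6,5)(W), (6,2)(W); every one is W ⇒ L
(7,1): moves to (3,1)(W), (7,0)(W); every one is W ⇒ L
(7,3): moves to (3,3)(W), (7,2)(W); every one is W ⇒ L
(7,6): moves to (3,6)(W), (7,5)(W), (7,2)(W); every one is W ⇒ L
Every other cell has at least one move into one of the L cells above, so it is W.
L cells per row: a=0: 3, a=1: 3, a=2: 3, a=3: 3, a=4: 3, a=5: 3, a=6: 3, a=7: 3; total 24.

24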